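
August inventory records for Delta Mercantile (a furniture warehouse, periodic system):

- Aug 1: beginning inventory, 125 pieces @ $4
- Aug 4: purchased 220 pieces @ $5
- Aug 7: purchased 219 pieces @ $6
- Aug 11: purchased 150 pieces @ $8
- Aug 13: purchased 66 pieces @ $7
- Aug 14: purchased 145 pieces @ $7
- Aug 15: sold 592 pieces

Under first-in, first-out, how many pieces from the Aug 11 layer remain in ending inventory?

122

Aug 15, 592 sold [FIFO — oldest first]: 125 @ $4 + 220 @ $5 + 219 @ $6 + 28 @ $8 = $3,138
Ending inventory: 122 @ $8 + 66 @ $7 + 145 @ $7 = $2,453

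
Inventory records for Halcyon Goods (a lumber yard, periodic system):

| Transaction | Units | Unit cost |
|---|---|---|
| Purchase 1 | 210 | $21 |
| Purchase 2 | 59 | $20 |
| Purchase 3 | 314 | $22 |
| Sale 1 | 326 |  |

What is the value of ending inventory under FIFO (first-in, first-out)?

Ending inventory = $5,654

Sale 1 (326) [FIFO — oldest first]: 210 @ $21 + 59 @ $20 + 57 @ $22 = $6,844
Ending inventory: 257 @ $22 = $5,654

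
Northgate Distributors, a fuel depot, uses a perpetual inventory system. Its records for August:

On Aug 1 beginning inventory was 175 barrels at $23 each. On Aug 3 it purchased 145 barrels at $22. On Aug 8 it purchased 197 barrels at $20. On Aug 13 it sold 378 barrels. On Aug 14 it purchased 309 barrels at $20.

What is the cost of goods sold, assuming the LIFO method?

COGS = $7,958

Aug 13, 378 sold [LIFO — newest first]: 197 @ $20 + 145 @ $22 + 36 @ $23 = $7,958
Ending inventory: 139 @ $23 + 309 @ $20 = $9,377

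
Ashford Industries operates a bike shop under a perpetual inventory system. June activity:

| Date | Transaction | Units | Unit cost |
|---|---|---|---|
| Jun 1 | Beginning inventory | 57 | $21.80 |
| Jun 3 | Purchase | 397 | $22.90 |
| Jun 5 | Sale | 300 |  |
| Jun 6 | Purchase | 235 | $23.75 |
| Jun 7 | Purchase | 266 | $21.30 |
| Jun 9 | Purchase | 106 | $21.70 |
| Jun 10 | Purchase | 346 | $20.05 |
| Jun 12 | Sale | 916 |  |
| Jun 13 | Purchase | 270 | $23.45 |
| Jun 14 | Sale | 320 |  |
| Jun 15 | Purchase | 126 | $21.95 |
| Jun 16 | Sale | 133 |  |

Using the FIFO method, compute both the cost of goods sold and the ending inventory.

Jun 5, 300 sold [FIFO — oldest first]: 57 @ $21.80 + 243 @ $22.90 = $6,807.30
Jun 12, 916 sold [FIFO — oldest first]: 154 @ $22.90 + 235 @ $23.75 + 266 @ $21.30 + 106 @ $21.70 + 155 @ $20.05 = $20,181.60
Jun 14, 320 sold [FIFO — oldest first]: 191 @ $20.05 + 129 @ $23.45 = $6,854.60
Jun 16, 133 sold [FIFO — oldest first]: 133 @ $23.45 = $3,118.85
Total COGS = $6,807.30 + $20,181.60 + $6,854.60 + $3,118.85 = $36,962.35
Ending inventory: 8 @ $23.45 + 126 @ $21.95 = $2,953.30

COGS = $36,962.35; ending inventory = $2,953.30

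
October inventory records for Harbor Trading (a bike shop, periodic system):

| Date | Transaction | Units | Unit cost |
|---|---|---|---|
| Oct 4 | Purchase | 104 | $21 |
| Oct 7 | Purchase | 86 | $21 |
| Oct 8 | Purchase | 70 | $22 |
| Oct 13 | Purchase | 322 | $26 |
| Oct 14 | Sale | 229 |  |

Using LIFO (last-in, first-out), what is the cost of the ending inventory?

Oct 14, 229 sold [LIFO — newest first]: 229 @ $26 = $5,954
Ending inventory: 104 @ $21 + 86 @ $21 + 70 @ $22 + 93 @ $26 = $7,948
Check: goods available $13,902 = COGS $5,954 + ending $7,948

Ending inventory = $7,948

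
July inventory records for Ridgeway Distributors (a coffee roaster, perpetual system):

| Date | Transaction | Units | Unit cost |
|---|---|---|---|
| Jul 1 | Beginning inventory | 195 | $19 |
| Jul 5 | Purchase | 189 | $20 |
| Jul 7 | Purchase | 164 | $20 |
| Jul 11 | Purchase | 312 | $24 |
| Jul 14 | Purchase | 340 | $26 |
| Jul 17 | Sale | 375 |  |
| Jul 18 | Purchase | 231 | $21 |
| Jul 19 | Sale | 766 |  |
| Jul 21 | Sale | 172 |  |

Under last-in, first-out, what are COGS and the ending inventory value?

Jul 17, 375 sold [LIFO — newest first]: 340 @ $26 + 35 @ $24 = $9,680
Jul 19, 766 sold [LIFO — newest first]: 231 @ $21 + 277 @ $24 + 164 @ $20 + 94 @ $20 = $16,659
Jul 21, 172 sold [LIFO — newest first]: 95 @ $20 + 77 @ $19 = $3,363
Total COGS = $9,680 + $16,659 + $3,363 = $29,702
Ending inventory: 118 @ $19 = $2,242
Check: goods available $31,944 = COGS $29,702 + ending $2,242

COGS = $29,702; ending inventory = $2,242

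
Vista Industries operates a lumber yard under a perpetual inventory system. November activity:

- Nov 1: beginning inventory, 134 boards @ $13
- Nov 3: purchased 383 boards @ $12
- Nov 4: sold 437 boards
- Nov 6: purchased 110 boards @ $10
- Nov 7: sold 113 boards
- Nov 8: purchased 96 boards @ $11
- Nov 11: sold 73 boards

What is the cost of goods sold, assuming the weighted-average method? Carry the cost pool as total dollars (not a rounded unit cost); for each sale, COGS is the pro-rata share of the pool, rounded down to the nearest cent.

COGS = $7,396.16

After Nov 1: 134 on hand, pool $1,742.00 (≈ $13.0000 each)
After Nov 3: 517 on hand, pool $6,338.00 (≈ $12.2592 each)
Nov 4, sell 437: 437/517 × $6,338.00 → $5,357.26
After Nov 6: 190 on hand, pool $2,080.74 (≈ $10.9513 each)
Nov 7, sell 113: 113/190 × $2,080.74 → $1,237.49
After Nov 8: 173 on hand, pool $1,899.25 (≈ $10.9783 each)
Nov 11, sell 73: 73/173 × $1,899.25 → $801.41
Total COGS = $5,357.26 + $1,237.49 + $801.41 = $7,396.16
Ending inventory (cost pool remaining) = $1,097.84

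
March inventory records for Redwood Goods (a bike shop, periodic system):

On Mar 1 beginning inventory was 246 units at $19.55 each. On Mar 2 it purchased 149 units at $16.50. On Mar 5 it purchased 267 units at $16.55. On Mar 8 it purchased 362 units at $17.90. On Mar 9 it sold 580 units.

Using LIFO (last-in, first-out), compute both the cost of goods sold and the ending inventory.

Mar 9, 580 sold [LIFO — newest first]: 362 @ $17.90 + 218 @ $16.55 = $10,087.70
Ending inventory: 246 @ $19.55 + 149 @ $16.50 + 49 @ $16.55 = $8,078.75
Check: goods available $18,166.45 = COGS $10,087.70 + ending $8,078.75

COGS = $10,087.70; ending inventory = $8,078.75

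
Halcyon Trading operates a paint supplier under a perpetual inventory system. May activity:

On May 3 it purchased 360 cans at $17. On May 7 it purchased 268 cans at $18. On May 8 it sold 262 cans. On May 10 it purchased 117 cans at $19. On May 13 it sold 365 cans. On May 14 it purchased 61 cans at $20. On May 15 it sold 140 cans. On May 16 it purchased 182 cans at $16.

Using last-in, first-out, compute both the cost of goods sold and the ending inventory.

May 8, 262 sold [LIFO — newest first]: 262 @ $18 = $4,716
May 13, 365 sold [LIFO — newest first]: 117 @ $19 + 6 @ $18 + 242 @ $17 = $6,445
May 15, 140 sold [LIFO — newest first]: 61 @ $20 + 79 @ $17 = $2,563
Total COGS = $4,716 + $6,445 + $2,563 = $13,724
Ending inventory: 39 @ $17 + 182 @ $16 = $3,575

COGS = $13,724; ending inventory = $3,575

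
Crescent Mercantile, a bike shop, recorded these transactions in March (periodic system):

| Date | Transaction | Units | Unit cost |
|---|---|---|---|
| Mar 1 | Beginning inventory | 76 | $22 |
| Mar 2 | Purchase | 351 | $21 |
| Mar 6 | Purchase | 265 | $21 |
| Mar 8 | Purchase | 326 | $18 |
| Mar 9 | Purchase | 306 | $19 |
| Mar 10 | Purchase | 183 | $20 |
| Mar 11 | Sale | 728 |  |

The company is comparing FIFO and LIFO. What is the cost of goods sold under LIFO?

COGS = $13,776

FIFO COGS: 76 @ $22 + 351 @ $21 + 265 @ $21 + 36 @ $18 = $15,256
LIFO COGS: 183 @ $20 + 306 @ $19 + 239 @ $18 = $13,776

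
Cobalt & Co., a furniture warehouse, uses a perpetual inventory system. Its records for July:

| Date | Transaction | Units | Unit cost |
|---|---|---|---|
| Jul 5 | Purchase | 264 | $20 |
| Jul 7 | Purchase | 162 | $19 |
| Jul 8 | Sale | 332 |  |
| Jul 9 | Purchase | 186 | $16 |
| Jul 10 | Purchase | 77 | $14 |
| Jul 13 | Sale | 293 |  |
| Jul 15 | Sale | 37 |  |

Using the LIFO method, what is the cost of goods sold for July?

Jul 8, 332 sold [LIFO — newest first]: 162 @ $19 + 170 @ $20 = $6,478
Jul 13, 293 sold [LIFO — newest first]: 77 @ $14 + 186 @ $16 + 30 @ $20 = $4,654
Jul 15, 37 sold [LIFO — newest first]: 37 @ $20 = $740
Total COGS = $6,478 + $4,654 + $740 = $11,872
Ending inventory: 27 @ $20 = $540

COGS = $11,872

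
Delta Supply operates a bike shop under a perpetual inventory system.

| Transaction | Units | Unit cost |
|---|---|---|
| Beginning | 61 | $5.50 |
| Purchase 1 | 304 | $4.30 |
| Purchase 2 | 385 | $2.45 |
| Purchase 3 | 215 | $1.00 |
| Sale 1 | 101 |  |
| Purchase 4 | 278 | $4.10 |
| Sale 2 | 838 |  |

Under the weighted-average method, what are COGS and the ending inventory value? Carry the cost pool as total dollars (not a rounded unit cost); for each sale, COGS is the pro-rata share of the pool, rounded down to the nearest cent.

COGS = $2,969.76; ending inventory = $970.99

After Beginning: 61 on hand, pool $335.50 (≈ $5.5000 each)
After Purchase 1: 365 on hand, pool $1,642.70 (≈ $4.5005 each)
After Purchase 2: 750 on hand, pool $2,585.95 (≈ $3.4479 each)
After Purchase 3: 965 on hand, pool $2,800.95 (≈ $2.9025 each)
Sale 1, sell 101: 101/965 × $2,800.95 → $293.15
After Purchase 4: 1142 on hand, pool $3,647.60 (≈ $3.1940 each)
Sale 2, sell 838: 838/1142 × $3,647.60 → $2,676.61
Total COGS = $293.15 + $2,676.61 = $2,969.76
Ending inventory (cost pool remaining) = $970.99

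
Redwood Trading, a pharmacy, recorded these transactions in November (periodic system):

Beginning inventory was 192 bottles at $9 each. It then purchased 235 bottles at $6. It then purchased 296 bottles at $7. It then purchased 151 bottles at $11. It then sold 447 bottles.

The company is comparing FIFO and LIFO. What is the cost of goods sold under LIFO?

FIFO COGS: 192 @ $9 + 235 @ $6 + 20 @ $7 = $3,278
LIFO COGS: 151 @ $11 + 296 @ $7 = $3,733

COGS = $3,733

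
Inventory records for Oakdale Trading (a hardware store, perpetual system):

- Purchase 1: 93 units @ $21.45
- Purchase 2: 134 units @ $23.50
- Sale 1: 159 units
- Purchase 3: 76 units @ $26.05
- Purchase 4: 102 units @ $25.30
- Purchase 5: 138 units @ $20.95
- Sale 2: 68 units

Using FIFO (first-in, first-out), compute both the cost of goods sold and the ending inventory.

Sale 1 (159) [FIFO — oldest first]: 93 @ $21.45 + 66 @ $23.50 = $3,545.85
Sale 2 (68) [FIFO — oldest first]: 68 @ $23.50 = $1,598.00
Total COGS = $3,545.85 + $1,598.00 = $5,143.85
Ending inventory: 76 @ $26.05 + 102 @ $25.30 + 138 @ $20.95 = $7,451.50
Check: goods available $12,595.35 = COGS $5,143.85 + ending $7,451.50

COGS = $5,143.85; ending inventory = $7,451.50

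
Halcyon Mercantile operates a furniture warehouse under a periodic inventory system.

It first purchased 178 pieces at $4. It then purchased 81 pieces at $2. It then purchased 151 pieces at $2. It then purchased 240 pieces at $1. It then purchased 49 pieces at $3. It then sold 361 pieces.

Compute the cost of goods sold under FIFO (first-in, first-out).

COGS = $1,078

Sale 1 (361) [FIFO — oldest first]: 178 @ $4 + 81 @ $2 + 102 @ $2 = $1,078
Ending inventory: 49 @ $2 + 240 @ $1 + 49 @ $3 = $485
Check: goods available $1,563 = COGS $1,078 + ending $485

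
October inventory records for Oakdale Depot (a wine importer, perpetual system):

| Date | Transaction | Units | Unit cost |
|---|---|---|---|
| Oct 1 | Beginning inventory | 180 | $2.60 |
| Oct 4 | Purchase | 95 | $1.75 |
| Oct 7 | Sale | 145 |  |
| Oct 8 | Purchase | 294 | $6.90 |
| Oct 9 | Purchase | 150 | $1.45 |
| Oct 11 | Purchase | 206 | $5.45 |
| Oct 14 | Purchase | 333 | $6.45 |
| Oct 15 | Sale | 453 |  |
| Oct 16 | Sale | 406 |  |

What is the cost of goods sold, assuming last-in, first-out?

COGS = $4,957.30

Oct 7, 145 sold [LIFO — newest first]: 95 @ $1.75 + 50 @ $2.60 = $296.25
Oct 15, 453 sold [LIFO — newest first]: 333 @ $6.45 + 120 @ $5.45 = $2,801.85
Oct 16, 406 sold [LIFO — newest first]: 86 @ $5.45 + 150 @ $1.45 + 170 @ $6.90 = $1,859.20
Total COGS = $296.25 + $2,801.85 + $1,859.20 = $4,957.30
Ending inventory: 130 @ $2.60 + 124 @ $6.90 = $1,193.60
Check: goods available $6,150.90 = COGS $4,957.30 + ending $1,193.60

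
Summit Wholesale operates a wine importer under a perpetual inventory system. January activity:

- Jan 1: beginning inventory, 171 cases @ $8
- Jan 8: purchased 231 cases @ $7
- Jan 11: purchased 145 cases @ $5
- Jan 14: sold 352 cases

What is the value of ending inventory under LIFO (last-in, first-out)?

Ending inventory = $1,536

Jan 14, 352 sold [LIFO — newest first]: 145 @ $5 + 207 @ $7 = $2,174
Ending inventory: 171 @ $8 + 24 @ $7 = $1,536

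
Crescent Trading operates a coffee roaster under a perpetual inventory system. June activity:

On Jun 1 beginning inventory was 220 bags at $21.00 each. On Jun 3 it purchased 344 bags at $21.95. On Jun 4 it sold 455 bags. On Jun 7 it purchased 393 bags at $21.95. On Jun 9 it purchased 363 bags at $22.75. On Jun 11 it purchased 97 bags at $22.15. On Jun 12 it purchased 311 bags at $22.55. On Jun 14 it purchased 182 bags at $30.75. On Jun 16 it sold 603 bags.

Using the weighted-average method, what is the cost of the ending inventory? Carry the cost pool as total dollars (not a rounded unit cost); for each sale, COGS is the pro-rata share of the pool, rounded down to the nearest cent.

Ending inventory = $19,906.27

After Jun 1: 220 on hand, pool $4,620.00 (≈ $21.0000 each)
After Jun 3: 564 on hand, pool $12,170.80 (≈ $21.5794 each)
Jun 4, sell 455: 455/564 × $12,170.80 → $9,818.64
After Jun 7: 502 on hand, pool $10,978.51 (≈ $21.8695 each)
After Jun 9: 865 on hand, pool $19,236.76 (≈ $22.2390 each)
After Jun 11: 962 on hand, pool $21,385.31 (≈ $22.2301 each)
After Jun 12: 1273 on hand, pool $28,398.36 (≈ $22.3082 each)
After Jun 14: 1455 on hand, pool $33,994.86 (≈ $23.3642 each)
Jun 16, sell 603: 603/1455 × $33,994.86 → $14,088.59
Total COGS = $9,818.64 + $14,088.59 = $23,907.23
Ending inventory (cost pool remaining) = $19,906.27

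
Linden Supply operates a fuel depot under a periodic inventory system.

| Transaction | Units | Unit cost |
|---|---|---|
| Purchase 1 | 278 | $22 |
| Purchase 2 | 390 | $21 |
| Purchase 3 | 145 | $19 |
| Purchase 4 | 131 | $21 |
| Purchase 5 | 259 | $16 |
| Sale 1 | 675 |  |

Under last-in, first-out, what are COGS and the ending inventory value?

Sale 1 (675) [LIFO — newest first]: 259 @ $16 + 131 @ $21 + 145 @ $19 + 140 @ $21 = $12,590
Ending inventory: 278 @ $22 + 250 @ $21 = $11,366

COGS = $12,590; ending inventory = $11,366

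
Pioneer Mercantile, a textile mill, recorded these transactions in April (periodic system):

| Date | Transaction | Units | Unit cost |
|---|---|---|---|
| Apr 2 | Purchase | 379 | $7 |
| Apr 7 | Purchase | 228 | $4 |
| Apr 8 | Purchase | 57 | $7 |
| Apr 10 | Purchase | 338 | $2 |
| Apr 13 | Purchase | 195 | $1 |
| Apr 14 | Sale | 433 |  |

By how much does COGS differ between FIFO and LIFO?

FIFO COGS: 379 @ $7 + 54 @ $4 = $2,869
LIFO COGS: 195 @ $1 + 238 @ $2 = $671
Difference = |$2,869 − $671| = $2,198

$2,198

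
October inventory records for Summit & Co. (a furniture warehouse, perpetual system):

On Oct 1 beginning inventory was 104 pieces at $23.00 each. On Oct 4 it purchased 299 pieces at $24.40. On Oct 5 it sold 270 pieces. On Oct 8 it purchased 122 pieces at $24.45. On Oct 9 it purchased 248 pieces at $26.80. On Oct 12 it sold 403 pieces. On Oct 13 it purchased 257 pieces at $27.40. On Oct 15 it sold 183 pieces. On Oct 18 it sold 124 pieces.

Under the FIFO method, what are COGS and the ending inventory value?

Oct 5, 270 sold [FIFO — oldest first]: 104 @ $23.00 + 166 @ $24.40 = $6,442.40
Oct 12, 403 sold [FIFO — oldest first]: 133 @ $24.40 + 122 @ $24.45 + 148 @ $26.80 = $10,194.50
Oct 15, 183 sold [FIFO — oldest first]: 100 @ $26.80 + 83 @ $27.40 = $4,954.20
Oct 18, 124 sold [FIFO — oldest first]: 124 @ $27.40 = $3,397.60
Total COGS = $6,442.40 + $10,194.50 + $4,954.20 + $3,397.60 = $24,988.70
Ending inventory: 50 @ $27.40 = $1,370.00

COGS = $24,988.70; ending inventory = $1,370.00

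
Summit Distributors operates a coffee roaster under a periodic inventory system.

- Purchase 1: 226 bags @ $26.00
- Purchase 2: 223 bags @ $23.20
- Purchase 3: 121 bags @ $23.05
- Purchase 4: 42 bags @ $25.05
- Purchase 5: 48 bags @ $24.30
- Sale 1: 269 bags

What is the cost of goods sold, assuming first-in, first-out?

COGS = $6,873.60

Sale 1 (269) [FIFO — oldest first]: 226 @ $26.00 + 43 @ $23.20 = $6,873.60
Ending inventory: 180 @ $23.20 + 121 @ $23.05 + 42 @ $25.05 + 48 @ $24.30 = $9,183.55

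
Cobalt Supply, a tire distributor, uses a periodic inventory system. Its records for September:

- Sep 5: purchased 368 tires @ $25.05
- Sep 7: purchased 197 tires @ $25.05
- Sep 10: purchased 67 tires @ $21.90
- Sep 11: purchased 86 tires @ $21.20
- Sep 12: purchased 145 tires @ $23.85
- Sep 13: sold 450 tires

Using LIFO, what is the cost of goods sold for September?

Sep 13, 450 sold [LIFO — newest first]: 145 @ $23.85 + 86 @ $21.20 + 67 @ $21.90 + 152 @ $25.05 = $10,556.35
Ending inventory: 368 @ $25.05 + 45 @ $25.05 = $10,345.65
Check: goods available $20,902.00 = COGS $10,556.35 + ending $10,345.65

COGS = $10,556.35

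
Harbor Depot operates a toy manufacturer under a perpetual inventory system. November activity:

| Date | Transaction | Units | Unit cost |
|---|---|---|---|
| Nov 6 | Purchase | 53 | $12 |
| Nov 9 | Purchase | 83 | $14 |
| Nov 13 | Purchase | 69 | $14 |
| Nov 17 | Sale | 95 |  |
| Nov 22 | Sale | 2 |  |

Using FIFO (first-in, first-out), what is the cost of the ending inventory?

Ending inventory = $1,512

Nov 17, 95 sold [FIFO — oldest first]: 53 @ $12 + 42 @ $14 = $1,224
Nov 22, 2 sold [FIFO — oldest first]: 2 @ $14 = $28
Total COGS = $1,224 + $28 = $1,252
Ending inventory: 39 @ $14 + 69 @ $14 = $1,512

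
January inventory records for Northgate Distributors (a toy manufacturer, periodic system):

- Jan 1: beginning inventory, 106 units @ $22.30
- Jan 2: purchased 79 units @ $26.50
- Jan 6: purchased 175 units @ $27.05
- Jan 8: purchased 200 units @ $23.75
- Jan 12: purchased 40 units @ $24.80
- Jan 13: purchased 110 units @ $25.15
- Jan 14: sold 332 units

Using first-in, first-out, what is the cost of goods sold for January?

Jan 14, 332 sold [FIFO — oldest first]: 106 @ $22.30 + 79 @ $26.50 + 147 @ $27.05 = $8,433.65
Ending inventory: 28 @ $27.05 + 200 @ $23.75 + 40 @ $24.80 + 110 @ $25.15 = $9,265.90
Check: goods available $17,699.55 = COGS $8,433.65 + ending $9,265.90

COGS = $8,433.65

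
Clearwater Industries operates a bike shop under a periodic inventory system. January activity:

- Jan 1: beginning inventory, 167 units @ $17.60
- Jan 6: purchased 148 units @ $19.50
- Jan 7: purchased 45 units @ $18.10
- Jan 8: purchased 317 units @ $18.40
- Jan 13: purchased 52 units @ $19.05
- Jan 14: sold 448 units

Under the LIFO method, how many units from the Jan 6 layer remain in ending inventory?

114

Jan 14, 448 sold [LIFO — newest first]: 52 @ $19.05 + 317 @ $18.40 + 45 @ $18.10 + 34 @ $19.50 = $8,300.90
Ending inventory: 167 @ $17.60 + 114 @ $19.50 = $5,162.20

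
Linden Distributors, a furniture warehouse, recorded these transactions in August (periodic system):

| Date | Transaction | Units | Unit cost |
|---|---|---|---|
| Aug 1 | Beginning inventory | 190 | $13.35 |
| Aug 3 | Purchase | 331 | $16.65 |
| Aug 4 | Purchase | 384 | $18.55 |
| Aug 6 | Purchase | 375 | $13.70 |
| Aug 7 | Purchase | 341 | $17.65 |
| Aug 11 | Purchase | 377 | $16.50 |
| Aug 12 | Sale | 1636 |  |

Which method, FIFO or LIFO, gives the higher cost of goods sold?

LIFO

FIFO COGS: 190 @ $13.35 + 331 @ $16.65 + 384 @ $18.55 + 375 @ $13.70 + 341 @ $17.65 + 15 @ $16.50 = $26,574.50
LIFO COGS: 377 @ $16.50 + 341 @ $17.65 + 375 @ $13.70 + 384 @ $18.55 + 159 @ $16.65 = $27,147.20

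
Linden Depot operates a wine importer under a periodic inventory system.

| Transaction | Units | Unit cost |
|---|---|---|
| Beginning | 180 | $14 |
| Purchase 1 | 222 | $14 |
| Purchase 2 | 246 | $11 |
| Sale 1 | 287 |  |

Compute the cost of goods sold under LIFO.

COGS = $3,280

Sale 1 (287) [LIFO — newest first]: 246 @ $11 + 41 @ $14 = $3,280
Ending inventory: 180 @ $14 + 181 @ $14 = $5,054
Check: goods available $8,334 = COGS $3,280 + ending $5,054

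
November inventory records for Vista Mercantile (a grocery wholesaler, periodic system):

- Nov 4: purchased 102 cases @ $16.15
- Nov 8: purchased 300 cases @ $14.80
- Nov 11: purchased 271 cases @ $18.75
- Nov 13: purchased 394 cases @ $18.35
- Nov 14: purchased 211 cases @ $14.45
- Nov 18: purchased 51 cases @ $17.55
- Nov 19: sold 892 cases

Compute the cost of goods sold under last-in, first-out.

COGS = $15,598.90

Nov 19, 892 sold [LIFO — newest first]: 51 @ $17.55 + 211 @ $14.45 + 394 @ $18.35 + 236 @ $18.75 = $15,598.90
Ending inventory: 102 @ $16.15 + 300 @ $14.80 + 35 @ $18.75 = $6,743.55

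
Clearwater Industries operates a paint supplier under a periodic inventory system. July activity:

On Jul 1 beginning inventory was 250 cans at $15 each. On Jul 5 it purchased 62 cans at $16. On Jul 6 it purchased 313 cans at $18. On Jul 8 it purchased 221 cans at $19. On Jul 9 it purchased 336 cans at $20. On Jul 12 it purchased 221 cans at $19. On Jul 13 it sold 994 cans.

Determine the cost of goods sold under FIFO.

Jul 13, 994 sold [FIFO — oldest first]: 250 @ $15 + 62 @ $16 + 313 @ $18 + 221 @ $19 + 148 @ $20 = $17,535
Ending inventory: 188 @ $20 + 221 @ $19 = $7,959

COGS = $17,535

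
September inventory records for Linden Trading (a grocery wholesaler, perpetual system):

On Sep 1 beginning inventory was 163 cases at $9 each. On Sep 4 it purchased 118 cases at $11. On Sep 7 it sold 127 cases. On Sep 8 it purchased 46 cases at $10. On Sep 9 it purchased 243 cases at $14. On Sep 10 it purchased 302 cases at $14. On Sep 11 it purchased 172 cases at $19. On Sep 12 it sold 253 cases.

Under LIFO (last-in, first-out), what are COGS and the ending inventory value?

Sep 7, 127 sold [LIFO — newest first]: 118 @ $11 + 9 @ $9 = $1,379
Sep 12, 253 sold [LIFO — newest first]: 172 @ $19 + 81 @ $14 = $4,402
Total COGS = $1,379 + $4,402 = $5,781
Ending inventory: 154 @ $9 + 46 @ $10 + 243 @ $14 + 221 @ $14 = $8,342
Check: goods available $14,123 = COGS $5,781 + ending $8,342

COGS = $5,781; ending inventory = $8,342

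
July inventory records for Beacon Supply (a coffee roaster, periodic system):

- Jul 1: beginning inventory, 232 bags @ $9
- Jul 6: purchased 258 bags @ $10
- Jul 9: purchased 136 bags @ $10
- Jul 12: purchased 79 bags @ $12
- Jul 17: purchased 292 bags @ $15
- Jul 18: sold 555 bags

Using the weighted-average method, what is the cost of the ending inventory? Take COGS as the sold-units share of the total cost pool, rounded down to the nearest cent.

Ending inventory = $5,034.46

Jul 18, sell 555: 555/997 × $11,356.00 → $6,321.54
Ending inventory (cost pool remaining) = $5,034.46
Check: goods available $11,356.00 = COGS $6,321.54 + ending $5,034.46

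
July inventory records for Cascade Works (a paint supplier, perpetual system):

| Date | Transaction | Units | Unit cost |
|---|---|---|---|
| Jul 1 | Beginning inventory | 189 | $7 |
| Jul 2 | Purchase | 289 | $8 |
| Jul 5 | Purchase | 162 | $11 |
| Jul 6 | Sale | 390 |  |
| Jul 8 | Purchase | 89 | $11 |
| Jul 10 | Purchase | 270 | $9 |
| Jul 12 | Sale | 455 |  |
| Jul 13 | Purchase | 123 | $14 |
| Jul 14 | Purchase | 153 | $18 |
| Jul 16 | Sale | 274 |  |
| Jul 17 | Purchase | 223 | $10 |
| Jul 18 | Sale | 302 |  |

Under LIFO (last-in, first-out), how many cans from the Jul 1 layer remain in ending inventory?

Jul 6, 390 sold [LIFO — newest first]: 162 @ $11 + 228 @ $8 = $3,606
Jul 12, 455 sold [LIFO — newest first]: 270 @ $9 + 89 @ $11 + 61 @ $8 + 35 @ $7 = $4,142
Jul 16, 274 sold [LIFO — newest first]: 153 @ $18 + 121 @ $14 = $4,448
Jul 18, 302 sold [LIFO — newest first]: 223 @ $10 + 2 @ $14 + 77 @ $7 = $2,797
Total COGS = $3,606 + $4,142 + $4,448 + $2,797 = $14,993
Ending inventory: 77 @ $7 = $539

77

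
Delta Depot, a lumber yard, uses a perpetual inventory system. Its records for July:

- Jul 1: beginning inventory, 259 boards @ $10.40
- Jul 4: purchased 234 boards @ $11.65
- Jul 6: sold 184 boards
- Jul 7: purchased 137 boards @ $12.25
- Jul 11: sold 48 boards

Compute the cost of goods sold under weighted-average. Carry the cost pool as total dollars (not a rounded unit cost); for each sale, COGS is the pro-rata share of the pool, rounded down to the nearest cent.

After Jul 1: 259 on hand, pool $2,693.60 (≈ $10.4000 each)
After Jul 4: 493 on hand, pool $5,419.70 (≈ $10.9933 each)
Jul 6, sell 184: 184/493 × $5,419.70 → $2,022.76
After Jul 7: 446 on hand, pool $5,075.19 (≈ $11.3793 each)
Jul 11, sell 48: 48/446 × $5,075.19 → $546.20
Total COGS = $2,022.76 + $546.20 = $2,568.96
Ending inventory (cost pool remaining) = $4,528.99

COGS = $2,568.96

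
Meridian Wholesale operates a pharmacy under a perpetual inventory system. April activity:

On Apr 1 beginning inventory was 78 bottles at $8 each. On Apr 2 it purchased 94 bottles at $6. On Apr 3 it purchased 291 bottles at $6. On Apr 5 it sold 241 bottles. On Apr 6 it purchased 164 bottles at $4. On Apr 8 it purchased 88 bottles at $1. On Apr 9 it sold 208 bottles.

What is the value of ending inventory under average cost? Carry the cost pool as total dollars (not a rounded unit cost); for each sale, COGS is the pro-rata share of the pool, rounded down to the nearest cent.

Ending inventory = $1,206.99

After Apr 1: 78 on hand, pool $624.00 (≈ $8.0000 each)
After Apr 2: 172 on hand, pool $1,188.00 (≈ $6.9070 each)
After Apr 3: 463 on hand, pool $2,934.00 (≈ $6.3369 each)
Apr 5, sell 241: 241/463 × $2,934.00 → $1,527.20
After Apr 6: 386 on hand, pool $2,062.80 (≈ $5.3440 each)
After Apr 8: 474 on hand, pool $2,150.80 (≈ $4.5376 each)
Apr 9, sell 208: 208/474 × $2,150.80 → $943.81
Total COGS = $1,527.20 + $943.81 = $2,471.01
Ending inventory (cost pool remaining) = $1,206.99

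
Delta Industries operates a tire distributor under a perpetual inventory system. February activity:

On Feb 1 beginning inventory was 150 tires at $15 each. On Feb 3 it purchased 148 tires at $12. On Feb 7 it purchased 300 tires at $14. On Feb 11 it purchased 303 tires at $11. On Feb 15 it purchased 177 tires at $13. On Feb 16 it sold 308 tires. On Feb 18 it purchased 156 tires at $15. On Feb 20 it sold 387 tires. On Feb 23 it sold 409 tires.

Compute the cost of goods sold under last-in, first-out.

Feb 16, 308 sold [LIFO — newest first]: 177 @ $13 + 131 @ $11 = $3,742
Feb 20, 387 sold [LIFO — newest first]: 156 @ $15 + 172 @ $11 + 59 @ $14 = $5,058
Feb 23, 409 sold [LIFO — newest first]: 241 @ $14 + 148 @ $12 + 20 @ $15 = $5,450
Total COGS = $3,742 + $5,058 + $5,450 = $14,250
Ending inventory: 130 @ $15 = $1,950

COGS = $14,250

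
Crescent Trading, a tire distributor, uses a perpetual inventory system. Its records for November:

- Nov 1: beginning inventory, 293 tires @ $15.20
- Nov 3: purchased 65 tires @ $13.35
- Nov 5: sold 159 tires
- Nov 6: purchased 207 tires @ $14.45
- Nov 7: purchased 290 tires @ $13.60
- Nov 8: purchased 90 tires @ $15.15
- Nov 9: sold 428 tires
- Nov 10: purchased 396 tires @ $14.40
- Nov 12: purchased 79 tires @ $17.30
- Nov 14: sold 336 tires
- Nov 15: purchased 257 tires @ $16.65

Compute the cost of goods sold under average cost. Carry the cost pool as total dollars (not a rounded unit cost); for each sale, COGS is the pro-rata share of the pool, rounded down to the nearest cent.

After Nov 1: 293 on hand, pool $4,453.60 (≈ $15.2000 each)
After Nov 3: 358 on hand, pool $5,321.35 (≈ $14.8641 each)
Nov 5, sell 159: 159/358 × $5,321.35 → $2,363.39
After Nov 6: 406 on hand, pool $5,949.11 (≈ $14.6530 each)
After Nov 7: 696 on hand, pool $9,893.11 (≈ $14.2142 each)
After Nov 8: 786 on hand, pool $11,256.61 (≈ $14.3214 each)
Nov 9, sell 428: 428/786 × $11,256.61 → $6,129.55
After Nov 10: 754 on hand, pool $10,829.46 (≈ $14.3627 each)
After Nov 12: 833 on hand, pool $12,196.16 (≈ $14.6412 each)
Nov 14, sell 336: 336/833 × $12,196.16 → $4,919.45
After Nov 15: 754 on hand, pool $11,555.76 (≈ $15.3259 each)
Total COGS = $2,363.39 + $6,129.55 + $4,919.45 = $13,412.39
Ending inventory (cost pool remaining) = $11,555.76
Check: goods available $24,968.15 = COGS $13,412.39 + ending $11,555.76

COGS = $13,412.39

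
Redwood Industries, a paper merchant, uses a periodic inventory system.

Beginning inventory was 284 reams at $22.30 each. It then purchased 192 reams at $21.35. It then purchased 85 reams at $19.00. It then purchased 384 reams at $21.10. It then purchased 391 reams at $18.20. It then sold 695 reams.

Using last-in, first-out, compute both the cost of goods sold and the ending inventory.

Sale 1 (695) [LIFO — newest first]: 391 @ $18.20 + 304 @ $21.10 = $13,530.60
Ending inventory: 284 @ $22.30 + 192 @ $21.35 + 85 @ $19.00 + 80 @ $21.10 = $13,735.40

COGS = $13,530.60; ending inventory = $13,735.40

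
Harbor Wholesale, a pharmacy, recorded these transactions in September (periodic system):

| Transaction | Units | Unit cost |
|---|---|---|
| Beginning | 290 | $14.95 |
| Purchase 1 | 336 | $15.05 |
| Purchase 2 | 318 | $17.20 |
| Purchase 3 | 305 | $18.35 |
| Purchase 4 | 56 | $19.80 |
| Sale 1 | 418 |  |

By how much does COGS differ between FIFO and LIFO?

FIFO COGS: 290 @ $14.95 + 128 @ $15.05 = $6,261.90
LIFO COGS: 56 @ $19.80 + 305 @ $18.35 + 57 @ $17.20 = $7,685.95
Difference = |$6,261.90 − $7,685.95| = $1,424.05

$1,424.05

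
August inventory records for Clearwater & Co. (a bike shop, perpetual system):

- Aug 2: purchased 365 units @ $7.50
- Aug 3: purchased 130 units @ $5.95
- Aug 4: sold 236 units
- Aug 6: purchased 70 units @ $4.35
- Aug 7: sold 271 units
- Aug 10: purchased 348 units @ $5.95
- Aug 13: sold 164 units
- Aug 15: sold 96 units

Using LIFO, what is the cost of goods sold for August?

COGS = $4,927.50

Aug 4, 236 sold [LIFO — newest first]: 130 @ $5.95 + 106 @ $7.50 = $1,568.50
Aug 7, 271 sold [LIFO — newest first]: 70 @ $4.35 + 201 @ $7.50 = $1,812.00
Aug 13, 164 sold [LIFO — newest first]: 164 @ $5.95 = $975.80
Aug 15, 96 sold [LIFO — newest first]: 96 @ $5.95 = $571.20
Total COGS = $1,568.50 + $1,812.00 + $975.80 + $571.20 = $4,927.50
Ending inventory: 58 @ $7.50 + 88 @ $5.95 = $958.60
Check: goods available $5,886.10 = COGS $4,927.50 + ending $958.60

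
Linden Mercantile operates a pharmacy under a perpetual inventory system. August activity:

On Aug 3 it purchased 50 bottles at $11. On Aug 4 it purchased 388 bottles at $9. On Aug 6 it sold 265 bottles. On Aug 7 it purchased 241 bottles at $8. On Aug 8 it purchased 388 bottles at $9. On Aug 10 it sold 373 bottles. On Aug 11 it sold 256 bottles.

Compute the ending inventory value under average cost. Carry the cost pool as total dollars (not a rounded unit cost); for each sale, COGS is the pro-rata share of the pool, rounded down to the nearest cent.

Ending inventory = $1,513.54

After Aug 3: 50 on hand, pool $550.00 (≈ $11.0000 each)
After Aug 4: 438 on hand, pool $4,042.00 (≈ $9.2283 each)
Aug 6, sell 265: 265/438 × $4,042.00 → $2,445.50
After Aug 7: 414 on hand, pool $3,524.50 (≈ $8.5133 each)
After Aug 8: 802 on hand, pool $7,016.50 (≈ $8.7488 each)
Aug 10, sell 373: 373/802 × $7,016.50 → $3,263.28
Aug 11, sell 256: 256/429 × $3,753.22 → $2,239.68
Total COGS = $2,445.50 + $3,263.28 + $2,239.68 = $7,948.46
Ending inventory (cost pool remaining) = $1,513.54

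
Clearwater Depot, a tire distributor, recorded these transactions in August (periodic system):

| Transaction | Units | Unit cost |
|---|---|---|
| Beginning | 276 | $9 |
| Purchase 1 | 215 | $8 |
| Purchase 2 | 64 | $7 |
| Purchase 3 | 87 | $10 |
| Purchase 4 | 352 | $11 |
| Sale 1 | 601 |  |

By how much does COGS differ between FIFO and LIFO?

FIFO COGS: 276 @ $9 + 215 @ $8 + 64 @ $7 + 46 @ $10 = $5,112
LIFO COGS: 352 @ $11 + 87 @ $10 + 64 @ $7 + 98 @ $8 = $5,974
Difference = |$5,112 − $5,974| = $862

$862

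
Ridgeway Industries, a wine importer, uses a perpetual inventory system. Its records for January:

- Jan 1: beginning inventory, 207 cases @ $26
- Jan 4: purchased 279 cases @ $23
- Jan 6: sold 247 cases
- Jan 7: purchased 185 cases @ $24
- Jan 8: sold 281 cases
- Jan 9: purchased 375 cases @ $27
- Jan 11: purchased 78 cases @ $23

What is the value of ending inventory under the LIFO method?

Ending inventory = $15,637

Jan 6, 247 sold [LIFO — newest first]: 247 @ $23 = $5,681
Jan 8, 281 sold [LIFO — newest first]: 185 @ $24 + 32 @ $23 + 64 @ $26 = $6,840
Total COGS = $5,681 + $6,840 = $12,521
Ending inventory: 143 @ $26 + 375 @ $27 + 78 @ $23 = $15,637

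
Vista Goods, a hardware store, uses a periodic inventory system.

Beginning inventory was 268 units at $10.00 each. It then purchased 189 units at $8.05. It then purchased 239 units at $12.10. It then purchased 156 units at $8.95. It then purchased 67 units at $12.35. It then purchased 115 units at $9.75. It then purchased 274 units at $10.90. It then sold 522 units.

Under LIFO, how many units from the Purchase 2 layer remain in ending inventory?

Sale 1 (522) [LIFO — newest first]: 274 @ $10.90 + 115 @ $9.75 + 67 @ $12.35 + 66 @ $8.95 = $5,526.00
Ending inventory: 268 @ $10.00 + 189 @ $8.05 + 239 @ $12.10 + 90 @ $8.95 = $7,898.85

239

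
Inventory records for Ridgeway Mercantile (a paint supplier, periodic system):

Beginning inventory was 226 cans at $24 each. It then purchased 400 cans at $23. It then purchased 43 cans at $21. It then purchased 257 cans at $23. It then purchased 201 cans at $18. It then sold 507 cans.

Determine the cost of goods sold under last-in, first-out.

COGS = $10,570

Sale 1 (507) [LIFO — newest first]: 201 @ $18 + 257 @ $23 + 43 @ $21 + 6 @ $23 = $10,570
Ending inventory: 226 @ $24 + 394 @ $23 = $14,486
Check: goods available $25,056 = COGS $10,570 + ending $14,486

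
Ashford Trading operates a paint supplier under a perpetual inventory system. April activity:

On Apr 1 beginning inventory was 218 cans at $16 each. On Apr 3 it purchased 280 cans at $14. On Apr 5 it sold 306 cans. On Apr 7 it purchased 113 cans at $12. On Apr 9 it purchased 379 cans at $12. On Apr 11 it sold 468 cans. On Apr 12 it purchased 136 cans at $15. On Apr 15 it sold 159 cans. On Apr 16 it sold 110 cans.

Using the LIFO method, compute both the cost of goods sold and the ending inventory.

Apr 5, 306 sold [LIFO — newest first]: 280 @ $14 + 26 @ $16 = $4,336
Apr 11, 468 sold [LIFO — newest first]: 379 @ $12 + 89 @ $12 = $5,616
Apr 15, 159 sold [LIFO — newest first]: 136 @ $15 + 23 @ $12 = $2,316
Apr 16, 110 sold [LIFO — newest first]: 1 @ $12 + 109 @ $16 = $1,756
Total COGS = $4,336 + $5,616 + $2,316 + $1,756 = $14,024
Ending inventory: 83 @ $16 = $1,328
Check: goods available $15,352 = COGS $14,024 + ending $1,328

COGS = $14,024; ending inventory = $1,328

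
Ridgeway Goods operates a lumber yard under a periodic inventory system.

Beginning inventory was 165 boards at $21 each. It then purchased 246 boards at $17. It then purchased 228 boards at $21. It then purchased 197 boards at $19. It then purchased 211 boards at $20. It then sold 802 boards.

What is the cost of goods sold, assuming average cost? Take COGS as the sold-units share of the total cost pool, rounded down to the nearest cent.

COGS = $15,624.82

Sale 1, sell 802: 802/1047 × $20,398.00 → $15,624.82
Ending inventory (cost pool remaining) = $4,773.18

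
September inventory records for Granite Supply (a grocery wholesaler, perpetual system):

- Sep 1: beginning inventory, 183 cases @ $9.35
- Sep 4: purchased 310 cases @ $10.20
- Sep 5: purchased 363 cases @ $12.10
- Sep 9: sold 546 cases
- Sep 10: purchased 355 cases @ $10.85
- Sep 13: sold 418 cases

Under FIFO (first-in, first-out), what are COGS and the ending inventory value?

Sep 9, 546 sold [FIFO — oldest first]: 183 @ $9.35 + 310 @ $10.20 + 53 @ $12.10 = $5,514.35
Sep 13, 418 sold [FIFO — oldest first]: 310 @ $12.10 + 108 @ $10.85 = $4,922.80
Total COGS = $5,514.35 + $4,922.80 = $10,437.15
Ending inventory: 247 @ $10.85 = $2,679.95

COGS = $10,437.15; ending inventory = $2,679.95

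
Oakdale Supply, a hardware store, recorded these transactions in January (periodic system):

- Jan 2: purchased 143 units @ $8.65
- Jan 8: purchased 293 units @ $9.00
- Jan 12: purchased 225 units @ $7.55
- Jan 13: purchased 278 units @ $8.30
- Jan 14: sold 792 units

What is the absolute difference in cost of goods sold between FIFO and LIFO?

$52.85

FIFO COGS: 143 @ $8.65 + 293 @ $9.00 + 225 @ $7.55 + 131 @ $8.30 = $6,660.00
LIFO COGS: 278 @ $8.30 + 225 @ $7.55 + 289 @ $9.00 = $6,607.15
Difference = |$6,660.00 − $6,607.15| = $52.85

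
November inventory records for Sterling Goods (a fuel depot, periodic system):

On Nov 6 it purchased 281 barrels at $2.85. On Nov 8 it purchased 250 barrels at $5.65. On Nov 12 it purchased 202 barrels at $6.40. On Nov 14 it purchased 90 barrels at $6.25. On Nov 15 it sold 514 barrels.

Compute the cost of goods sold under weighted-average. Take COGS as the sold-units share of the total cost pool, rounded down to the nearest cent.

Nov 15, sell 514: 514/823 × $4,068.65 → $2,541.05
Ending inventory (cost pool remaining) = $1,527.60
Check: goods available $4,068.65 = COGS $2,541.05 + ending $1,527.60

COGS = $2,541.05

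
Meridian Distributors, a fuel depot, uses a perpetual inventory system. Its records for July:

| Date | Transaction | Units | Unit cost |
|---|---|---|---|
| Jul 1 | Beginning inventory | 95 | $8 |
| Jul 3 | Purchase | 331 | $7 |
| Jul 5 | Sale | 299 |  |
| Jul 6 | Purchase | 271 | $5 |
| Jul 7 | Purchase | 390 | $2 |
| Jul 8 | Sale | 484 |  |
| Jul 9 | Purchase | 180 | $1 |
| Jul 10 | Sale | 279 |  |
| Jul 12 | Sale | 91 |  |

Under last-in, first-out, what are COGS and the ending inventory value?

COGS = $4,499; ending inventory = $893

Jul 5, 299 sold [LIFO — newest first]: 299 @ $7 = $2,093
Jul 8, 484 sold [LIFO — newest first]: 390 @ $2 + 94 @ $5 = $1,250
Jul 10, 279 sold [LIFO — newest first]: 180 @ $1 + 99 @ $5 = $675
Jul 12, 91 sold [LIFO — newest first]: 78 @ $5 + 13 @ $7 = $481
Total COGS = $2,093 + $1,250 + $675 + $481 = $4,499
Ending inventory: 95 @ $8 + 19 @ $7 = $893
Check: goods available $5,392 = COGS $4,499 + ending $893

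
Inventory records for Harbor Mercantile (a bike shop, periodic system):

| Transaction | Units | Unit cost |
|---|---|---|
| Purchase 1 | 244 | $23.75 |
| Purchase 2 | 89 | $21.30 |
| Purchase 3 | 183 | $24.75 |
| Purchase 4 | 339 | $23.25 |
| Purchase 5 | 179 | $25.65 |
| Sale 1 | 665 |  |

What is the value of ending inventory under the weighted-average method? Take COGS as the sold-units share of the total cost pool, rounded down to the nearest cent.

Ending inventory = $8,812.13

Sale 1, sell 665: 665/1034 × $24,693.05 → $15,880.92
Ending inventory (cost pool remaining) = $8,812.13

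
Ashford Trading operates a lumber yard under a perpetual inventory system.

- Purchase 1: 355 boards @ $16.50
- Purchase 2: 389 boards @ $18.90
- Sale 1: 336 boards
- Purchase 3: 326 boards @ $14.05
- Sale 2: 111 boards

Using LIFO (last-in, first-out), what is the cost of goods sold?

Sale 1 (336) [LIFO — newest first]: 336 @ $18.90 = $6,350.40
Sale 2 (111) [LIFO — newest first]: 111 @ $14.05 = $1,559.55
Total COGS = $6,350.40 + $1,559.55 = $7,909.95
Ending inventory: 355 @ $16.50 + 53 @ $18.90 + 215 @ $14.05 = $9,879.95
Check: goods available $17,789.90 = COGS $7,909.95 + ending $9,879.95

COGS = $7,909.95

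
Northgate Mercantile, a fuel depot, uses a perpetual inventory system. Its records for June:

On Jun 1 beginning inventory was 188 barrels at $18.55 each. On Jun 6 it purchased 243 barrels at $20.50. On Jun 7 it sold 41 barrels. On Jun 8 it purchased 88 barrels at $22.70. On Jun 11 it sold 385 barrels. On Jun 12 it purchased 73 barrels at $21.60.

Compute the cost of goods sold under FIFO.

COGS = $8,366.40

Jun 7, 41 sold [FIFO — oldest first]: 41 @ $18.55 = $760.55
Jun 11, 385 sold [FIFO — oldest first]: 147 @ $18.55 + 238 @ $20.50 = $7,605.85
Total COGS = $760.55 + $7,605.85 = $8,366.40
Ending inventory: 5 @ $20.50 + 88 @ $22.70 + 73 @ $21.60 = $3,676.90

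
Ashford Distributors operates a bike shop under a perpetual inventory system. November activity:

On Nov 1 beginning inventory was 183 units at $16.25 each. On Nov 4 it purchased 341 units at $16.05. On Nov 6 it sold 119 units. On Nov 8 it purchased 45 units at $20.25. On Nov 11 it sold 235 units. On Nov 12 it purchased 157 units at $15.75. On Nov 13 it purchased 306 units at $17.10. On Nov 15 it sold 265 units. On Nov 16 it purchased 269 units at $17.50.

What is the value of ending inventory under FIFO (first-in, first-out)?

Ending inventory = $11,625.35

Nov 6, 119 sold [FIFO — oldest first]: 119 @ $16.25 = $1,933.75
Nov 11, 235 sold [FIFO — oldest first]: 64 @ $16.25 + 171 @ $16.05 = $3,784.55
Nov 15, 265 sold [FIFO — oldest first]: 170 @ $16.05 + 45 @ $20.25 + 50 @ $15.75 = $4,427.25
Total COGS = $1,933.75 + $3,784.55 + $4,427.25 = $10,145.55
Ending inventory: 107 @ $15.75 + 306 @ $17.10 + 269 @ $17.50 = $11,625.35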